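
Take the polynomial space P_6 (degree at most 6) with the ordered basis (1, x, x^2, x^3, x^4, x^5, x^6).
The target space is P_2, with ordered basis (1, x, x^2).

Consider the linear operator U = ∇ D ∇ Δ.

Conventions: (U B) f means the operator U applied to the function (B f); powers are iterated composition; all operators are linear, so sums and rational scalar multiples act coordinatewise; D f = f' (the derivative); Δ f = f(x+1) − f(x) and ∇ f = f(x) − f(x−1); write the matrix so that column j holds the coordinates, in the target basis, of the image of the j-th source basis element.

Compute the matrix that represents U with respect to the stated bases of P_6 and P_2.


image of 1: 0
image of x: 0
image of x^2: 0
image of x^3: 0
image of x^4: 24
image of x^5: 120x - 60
image of x^6: 360x^2 - 360x + 180
each image's coordinates form column j of the matrix

the matrix is [[0, 0, 0, 0, 24, -60, 180]; [0, 0, 0, 0, 0, 120, -360]; [0, 0, 0, 0, 0, 0, 360]] (rows listed top to bottom)


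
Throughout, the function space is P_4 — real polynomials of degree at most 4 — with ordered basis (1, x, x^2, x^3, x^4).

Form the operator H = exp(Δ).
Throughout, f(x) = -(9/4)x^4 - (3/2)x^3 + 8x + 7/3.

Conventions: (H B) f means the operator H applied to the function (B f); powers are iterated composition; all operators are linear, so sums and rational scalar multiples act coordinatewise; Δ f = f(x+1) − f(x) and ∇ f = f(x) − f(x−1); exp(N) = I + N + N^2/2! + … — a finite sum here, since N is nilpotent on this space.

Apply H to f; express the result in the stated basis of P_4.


order-1 term: -9x^3 - 18x^2 - (27/2)x + 17/4
order-2 term: -(27/2)x^2 - (63/2)x - 81/4
order-3 term: -9x - 15
order-4 term: -9/4
the series for exp(Δ) f terminates at order 4
exp(Δ) f = -(9/4)x^4 - (21/2)x^3 - (63/2)x^2 - 46x - 371/12

g(x) = -(9/4)x^4 - (21/2)x^3 - (63/2)x^2 - 46x - 371/12


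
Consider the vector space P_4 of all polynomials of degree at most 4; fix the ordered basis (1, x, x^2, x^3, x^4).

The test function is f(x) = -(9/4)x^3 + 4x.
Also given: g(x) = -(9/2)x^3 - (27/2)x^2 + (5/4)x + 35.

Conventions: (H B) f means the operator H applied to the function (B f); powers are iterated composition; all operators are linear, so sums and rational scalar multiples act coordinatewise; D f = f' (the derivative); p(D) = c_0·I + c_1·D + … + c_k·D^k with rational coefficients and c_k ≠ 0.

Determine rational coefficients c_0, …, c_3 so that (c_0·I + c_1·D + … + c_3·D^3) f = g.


p(D) = 2·I + 2·D + (1/2)·D^2 − 2·D^3, i.e. c_0 = 2, c_1 = 2, c_2 = 1/2, c_3 = -2

D^0 f = -(9/4)x^3 + 4x
D^1 f = -(27/4)x^2 + 4
D^2 f = -(27/2)x
D^3 f = -27/2
matching coefficients of g against c_0 f + c_1 Df + … from the top degree down determines the c_i
solution: c_0 = 2, c_1 = 2, c_2 = 1/2, c_3 = -2


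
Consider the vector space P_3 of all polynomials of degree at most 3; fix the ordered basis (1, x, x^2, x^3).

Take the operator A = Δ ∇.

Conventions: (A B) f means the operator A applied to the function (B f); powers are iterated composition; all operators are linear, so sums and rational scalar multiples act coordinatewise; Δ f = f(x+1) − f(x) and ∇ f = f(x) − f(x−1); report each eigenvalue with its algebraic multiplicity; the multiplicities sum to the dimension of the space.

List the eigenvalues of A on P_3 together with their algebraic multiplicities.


image of 1: 0
image of x: 0
image of x^2: 2
image of x^3: 6x
the matrix is upper triangular; its diagonal is (0, 0, 0, 0)
for a triangular matrix the eigenvalues are the diagonal entries, with algebraic multiplicity their repetition count

λ = 0 (multiplicity 4)


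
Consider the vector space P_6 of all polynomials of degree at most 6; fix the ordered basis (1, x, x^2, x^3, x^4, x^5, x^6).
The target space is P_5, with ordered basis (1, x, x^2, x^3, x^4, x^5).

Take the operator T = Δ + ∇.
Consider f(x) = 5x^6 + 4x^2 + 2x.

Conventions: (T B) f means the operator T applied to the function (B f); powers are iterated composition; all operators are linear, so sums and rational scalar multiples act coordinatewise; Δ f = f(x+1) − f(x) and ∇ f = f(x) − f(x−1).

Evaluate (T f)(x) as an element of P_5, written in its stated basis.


Δ f = 30x^5 + 75x^4 + 100x^3 + 75x^2 + 38x + 11
∇ f = 30x^5 - 75x^4 + 100x^3 - 75x^2 + 38x - 7
(Δ + ∇) f = 60x^5 + 200x^3 + 76x + 4

the image equals g(x) = 60x^5 + 200x^3 + 76x + 4


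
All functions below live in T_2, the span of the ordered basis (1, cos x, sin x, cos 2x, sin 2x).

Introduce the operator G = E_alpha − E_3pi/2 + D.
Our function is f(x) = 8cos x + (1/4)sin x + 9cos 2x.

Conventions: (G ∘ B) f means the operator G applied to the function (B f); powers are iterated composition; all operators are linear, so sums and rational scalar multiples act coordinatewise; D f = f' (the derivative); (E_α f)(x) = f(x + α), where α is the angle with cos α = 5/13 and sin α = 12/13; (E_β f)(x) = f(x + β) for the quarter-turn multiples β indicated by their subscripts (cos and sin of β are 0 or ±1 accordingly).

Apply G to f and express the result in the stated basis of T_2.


g(x) = (99/26)cos x - (1211/52)sin x + (450/169)cos 2x - (4122/169)sin 2x

E_alpha f = (43/13)cos x - (379/52)sin x - (1071/169)cos 2x - (1080/169)sin 2x
E_3pi/2 f = -(1/4)cos x + 8sin x - 9cos 2x
(-E_3pi/2) f = (1/4)cos x - 8sin x + 9cos 2x
D f = (1/4)cos x - 8sin x - 18sin 2x
(E_alpha − E_3pi/2 + D) f = (99/26)cos x - (1211/52)sin x + (450/169)cos 2x - (4122/169)sin 2x


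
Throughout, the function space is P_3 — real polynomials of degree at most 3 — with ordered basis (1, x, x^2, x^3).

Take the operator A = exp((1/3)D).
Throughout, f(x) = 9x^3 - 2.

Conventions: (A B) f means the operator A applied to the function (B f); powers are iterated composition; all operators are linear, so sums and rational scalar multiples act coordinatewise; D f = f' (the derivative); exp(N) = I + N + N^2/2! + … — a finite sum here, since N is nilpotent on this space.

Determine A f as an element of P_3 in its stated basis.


the result is g(x) = 9x^3 + 9x^2 + 3x - 5/3

order-1 term: 9x^2
order-2 term: 3x
order-3 term: 1/3
the series for exp((1/3)D) f terminates at order 3
exp((1/3)D) f = 9x^3 + 9x^2 + 3x - 5/3


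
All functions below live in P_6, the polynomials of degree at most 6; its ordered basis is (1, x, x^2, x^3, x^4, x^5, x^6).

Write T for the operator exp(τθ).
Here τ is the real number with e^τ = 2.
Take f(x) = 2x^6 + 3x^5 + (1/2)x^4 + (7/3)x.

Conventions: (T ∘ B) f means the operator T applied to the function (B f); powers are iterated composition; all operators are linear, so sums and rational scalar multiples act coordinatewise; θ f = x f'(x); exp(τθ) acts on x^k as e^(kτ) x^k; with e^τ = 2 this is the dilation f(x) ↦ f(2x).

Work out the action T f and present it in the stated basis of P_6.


exp(τθ) x^k = e^(kτ) x^k; with e^τ = 2 this sends x^k to 2^k x^k
x ↦ 2 x
x^4 ↦ 16 x^4
x^5 ↦ 32 x^5
x^6 ↦ 64 x^6
applying this coordinatewise to f: exp(τθ) f = 128x^6 + 96x^5 + 8x^4 + (14/3)x

the result is g(x) = 128x^6 + 96x^5 + 8x^4 + (14/3)x


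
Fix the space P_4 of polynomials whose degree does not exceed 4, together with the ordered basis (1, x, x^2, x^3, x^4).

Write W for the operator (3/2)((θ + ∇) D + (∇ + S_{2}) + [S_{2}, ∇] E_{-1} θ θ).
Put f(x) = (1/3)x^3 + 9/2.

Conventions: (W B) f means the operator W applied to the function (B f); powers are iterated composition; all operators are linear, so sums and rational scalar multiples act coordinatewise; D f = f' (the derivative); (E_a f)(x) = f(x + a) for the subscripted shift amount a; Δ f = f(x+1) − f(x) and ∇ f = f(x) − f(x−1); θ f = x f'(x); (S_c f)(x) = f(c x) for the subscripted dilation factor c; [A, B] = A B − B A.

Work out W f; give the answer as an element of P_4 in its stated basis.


g(x) = 4x^3 - (99/2)x^2 + (273/2)x - 319/4

D f = x^2
θ D f = 2x^2
∇ D f = 2x - 1
(θ + ∇) D f = 2x^2 + 2x - 1
∇ f = x^2 - x + 1/3
S_{2} f = (8/3)x^3 + 9/2
(∇ + S_{2}) f = (8/3)x^3 + x^2 - x + 29/6
θ f = x^3
θ θ f = 3x^3
E_{-1} θ θ f = 3x^3 - 9x^2 + 9x - 3
∇ (E_{-1} θ θ) f = 9x^2 - 27x + 21
S_{2} ∇ (E_{-1} θ θ) f = 36x^2 - 54x + 21
S_{2} (E_{-1} θ θ) f = 24x^3 - 36x^2 + 18x - 3
∇ S_{2} (E_{-1} θ θ) f = 72x^2 - 144x + 78
[S_{2}, ∇] (E_{-1} θ θ) f = -36x^2 + 90x - 57
((θ + ∇) D + (∇ + S_{2}) + [S_{2}, ∇] E_{-1} θ θ) f = (8/3)x^3 - 33x^2 + 91x - 319/6
((3/2)((θ + ∇) D + (∇ + S_{2}) + [S_{2}, ∇] E_{-1} θ θ)) f = 4x^3 - (99/2)x^2 + (273/2)x - 319/4


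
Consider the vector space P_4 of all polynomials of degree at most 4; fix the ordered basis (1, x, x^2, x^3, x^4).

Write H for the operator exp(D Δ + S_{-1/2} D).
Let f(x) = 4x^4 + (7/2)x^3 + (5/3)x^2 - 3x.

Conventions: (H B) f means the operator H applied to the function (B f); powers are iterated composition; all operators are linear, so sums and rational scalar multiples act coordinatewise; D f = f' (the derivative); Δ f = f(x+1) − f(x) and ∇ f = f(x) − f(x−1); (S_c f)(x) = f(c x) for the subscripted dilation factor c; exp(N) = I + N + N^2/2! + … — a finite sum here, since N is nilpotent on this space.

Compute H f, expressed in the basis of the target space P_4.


the result is g(x) = 4x^4 + (3/2)x^3 + (1237/24)x^2 + (1597/48)x + 389/4

order-1 term: -2x^3 + (405/8)x^2 + (202/3)x + 161/6
order-2 term: -(3/4)x^2 - (501/16)x + 1951/24
order-3 term: (1/4)x - 175/16
order-4 term: 1/16
the series for exp(D Δ + S_{-1/2} D) f terminates at order 4
exp(D Δ + S_{-1/2} D) f = 4x^4 + (3/2)x^3 + (1237/24)x^2 + (1597/48)x + 389/4


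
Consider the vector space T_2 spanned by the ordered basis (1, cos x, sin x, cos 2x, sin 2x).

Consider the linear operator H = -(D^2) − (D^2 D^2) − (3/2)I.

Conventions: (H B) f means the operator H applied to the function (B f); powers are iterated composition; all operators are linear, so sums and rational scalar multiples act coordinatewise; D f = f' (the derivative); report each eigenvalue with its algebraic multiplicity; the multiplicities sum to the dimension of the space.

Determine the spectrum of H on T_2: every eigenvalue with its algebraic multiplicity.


image of 1: -3/2
image of cos x: -(3/2)cos x
image of sin x: -(3/2)sin x
image of cos 2x: -(27/2)cos 2x
image of sin 2x: -(27/2)sin 2x
the matrix is diagonal; its diagonal is (-3/2, -3/2, -3/2, -27/2, -27/2)
for a triangular matrix the eigenvalues are the diagonal entries, with algebraic multiplicity their repetition count

λ = -27/2 (multiplicity 2), λ = -3/2 (multiplicity 3)


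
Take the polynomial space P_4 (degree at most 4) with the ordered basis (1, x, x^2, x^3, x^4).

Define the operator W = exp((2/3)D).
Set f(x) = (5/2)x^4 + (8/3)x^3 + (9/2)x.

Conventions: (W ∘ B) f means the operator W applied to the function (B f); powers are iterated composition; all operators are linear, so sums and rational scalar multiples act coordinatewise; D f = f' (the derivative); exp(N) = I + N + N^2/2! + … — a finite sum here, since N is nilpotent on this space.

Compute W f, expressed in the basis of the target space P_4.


g(x) = (5/2)x^4 + (28/3)x^3 + 12x^2 + (595/54)x + 347/81

order-1 term: (20/3)x^3 + (16/3)x^2 + 3
order-2 term: (20/3)x^2 + (32/9)x
order-3 term: (80/27)x + 64/81
order-4 term: 40/81
the series for exp((2/3)D) f terminates at order 4
exp((2/3)D) f = (5/2)x^4 + (28/3)x^3 + 12x^2 + (595/54)x + 347/81


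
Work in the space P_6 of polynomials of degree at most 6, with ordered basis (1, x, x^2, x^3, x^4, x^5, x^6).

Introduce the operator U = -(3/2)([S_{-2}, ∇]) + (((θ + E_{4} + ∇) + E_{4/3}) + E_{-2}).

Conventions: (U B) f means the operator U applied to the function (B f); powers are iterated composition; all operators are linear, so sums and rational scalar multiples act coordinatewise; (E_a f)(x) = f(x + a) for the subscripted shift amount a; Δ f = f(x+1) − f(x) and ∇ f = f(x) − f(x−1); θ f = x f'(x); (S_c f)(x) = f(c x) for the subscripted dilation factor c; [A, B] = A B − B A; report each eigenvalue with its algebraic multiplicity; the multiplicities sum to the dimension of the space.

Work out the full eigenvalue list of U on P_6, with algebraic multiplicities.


image of 1: 3
image of x: 4x - 1/6
image of x^2: 5x^2 + (80/3)x + 293/18
image of x^3: 6x^3 - 41x^2 + (268/3)x + 2477/54
image of x^4: 7x^4 + (484/3)x^3 + (50/3)x^2 + (9328/27)x + 40769/162
image of x^5: 8x^5 - (1015/3)x^4 + (5110/9)x^3 + (1450/27)x^2 + (129260/81)x + 460589/486
image of x^6: 9x^6 + 890x^5 - (2305/3)x^4 + (90380/27)x^3 + (74585/27)x^2 + (532760/81)x + 5934233/1458
the matrix is upper triangular; its diagonal is (3, 4, 5, 6, 7, 8, 9)
for a triangular matrix the eigenvalues are the diagonal entries, with algebraic multiplicity their repetition count

λ = 3 (multiplicity 1), λ = 4 (multiplicity 1), λ = 5 (multiplicity 1), λ = 6 (multiplicity 1), λ = 7 (multiplicity 1), λ = 8 (multiplicity 1), λ = 9 (multiplicity 1)


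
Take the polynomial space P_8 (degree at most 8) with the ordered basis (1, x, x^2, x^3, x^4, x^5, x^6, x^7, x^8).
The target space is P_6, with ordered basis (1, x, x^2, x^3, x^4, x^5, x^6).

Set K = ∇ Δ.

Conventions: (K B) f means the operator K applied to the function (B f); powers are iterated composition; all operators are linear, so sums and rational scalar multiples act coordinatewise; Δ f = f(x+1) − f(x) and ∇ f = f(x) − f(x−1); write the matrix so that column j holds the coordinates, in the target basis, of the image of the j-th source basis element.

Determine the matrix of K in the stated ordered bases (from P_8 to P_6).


the matrix is [[0, 0, 2, 0, 2, 0, 2, 0, 2]; [0, 0, 0, 6, 0, 10, 0, 14, 0]; [0, 0, 0, 0, 12, 0, 30, 0, 56]; [0, 0, 0, 0, 0, 20, 0, 70, 0]; [0, 0, 0, 0, 0, 0, 30, 0, 140]; [0, 0, 0, 0, 0, 0, 0, 42, 0]; [0, 0, 0, 0, 0, 0, 0, 0, 56]] (rows listed top to bottom)

image of 1: 0
image of x: 0
image of x^2: 2
image of x^3: 6x
image of x^4: 12x^2 + 2
image of x^5: 20x^3 + 10x
image of x^6: 30x^4 + 30x^2 + 2
image of x^7: 42x^5 + 70x^3 + 14x
image of x^8: 56x^6 + 140x^4 + 56x^2 + 2
each image's coordinates form column j of the matrix


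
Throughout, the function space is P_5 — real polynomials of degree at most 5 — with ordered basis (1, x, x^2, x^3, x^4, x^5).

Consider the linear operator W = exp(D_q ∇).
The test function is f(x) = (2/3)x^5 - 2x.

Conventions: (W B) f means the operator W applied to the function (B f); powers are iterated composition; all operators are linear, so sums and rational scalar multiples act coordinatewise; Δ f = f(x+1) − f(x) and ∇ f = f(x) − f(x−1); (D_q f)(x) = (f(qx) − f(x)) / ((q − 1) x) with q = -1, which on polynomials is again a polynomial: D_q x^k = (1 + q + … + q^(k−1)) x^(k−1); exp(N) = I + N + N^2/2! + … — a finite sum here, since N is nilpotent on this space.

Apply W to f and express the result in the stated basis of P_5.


g(x) = (2/3)x^5 - (20/3)x^2 - 2x - 10

order-1 term: -(20/3)x^2 - 10/3
order-2 term: -20/3
the series for exp(D_q ∇) f terminates at order 2
exp(D_q ∇) f = (2/3)x^5 - (20/3)x^2 - 2x - 10


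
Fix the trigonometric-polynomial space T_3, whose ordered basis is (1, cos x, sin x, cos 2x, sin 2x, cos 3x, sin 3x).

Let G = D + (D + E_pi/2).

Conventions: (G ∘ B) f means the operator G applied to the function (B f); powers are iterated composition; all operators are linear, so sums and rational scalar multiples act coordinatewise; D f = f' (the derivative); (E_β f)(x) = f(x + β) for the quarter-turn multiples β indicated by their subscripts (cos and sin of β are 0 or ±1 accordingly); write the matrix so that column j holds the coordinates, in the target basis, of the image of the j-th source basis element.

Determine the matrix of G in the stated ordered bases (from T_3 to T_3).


the matrix is [[1, 0, 0, 0, 0, 0, 0]; [0, 0, 3, 0, 0, 0, 0]; [0, -3, 0, 0, 0, 0, 0]; [0, 0, 0, -1, 4, 0, 0]; [0, 0, 0, -4, -1, 0, 0]; [0, 0, 0, 0, 0, 0, 5]; [0, 0, 0, 0, 0, -5, 0]] (rows listed top to bottom)

image of 1: 1
image of cos x: -3sin x
image of sin x: 3cos x
image of cos 2x: -cos 2x - 4sin 2x
image of sin 2x: 4cos 2x - sin 2x
image of cos 3x: -5sin 3x
image of sin 3x: 5cos 3x
each image's coordinates form column j of the matrix


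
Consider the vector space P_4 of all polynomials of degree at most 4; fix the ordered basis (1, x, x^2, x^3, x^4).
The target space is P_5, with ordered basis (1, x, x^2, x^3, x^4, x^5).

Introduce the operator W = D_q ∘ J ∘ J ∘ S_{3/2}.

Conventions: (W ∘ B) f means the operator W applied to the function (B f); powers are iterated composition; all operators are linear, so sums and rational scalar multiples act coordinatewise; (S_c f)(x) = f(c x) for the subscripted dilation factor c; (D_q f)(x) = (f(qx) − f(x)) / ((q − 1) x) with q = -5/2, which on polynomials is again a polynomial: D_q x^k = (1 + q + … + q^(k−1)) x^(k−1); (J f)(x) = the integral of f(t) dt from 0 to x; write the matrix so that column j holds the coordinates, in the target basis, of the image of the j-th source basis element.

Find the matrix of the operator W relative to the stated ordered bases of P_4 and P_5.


the matrix is [[0, 0, 0, 0, 0]; [-3/4, 0, 0, 0, 0]; [0, 19/16, 0, 0, 0]; [0, 0, -261/128, 0, 0]; [0, 0, 0, 12177/2560, 0]; [0, 0, 0, 0, -60021/5120]] (rows listed top to bottom)

image of 1: -(3/4)x
image of x: (19/16)x^2
image of x^2: -(261/128)x^3
image of x^3: (12177/2560)x^4
image of x^4: -(60021/5120)x^5
each image's coordinates form column j of the matrix


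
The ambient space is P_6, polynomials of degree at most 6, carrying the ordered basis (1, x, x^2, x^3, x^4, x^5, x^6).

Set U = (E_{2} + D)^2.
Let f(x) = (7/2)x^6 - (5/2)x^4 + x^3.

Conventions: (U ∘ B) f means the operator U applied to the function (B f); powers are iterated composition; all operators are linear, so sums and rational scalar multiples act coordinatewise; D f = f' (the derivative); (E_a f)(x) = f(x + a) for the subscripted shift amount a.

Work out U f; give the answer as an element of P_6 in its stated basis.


E_{2} f = (7/2)x^6 + 42x^5 + (415/2)x^4 + 541x^3 + 786x^2 + 604x + 192
D f = 21x^5 - 10x^3 + 3x^2
(E_{2} + D) f = (7/2)x^6 + 63x^5 + (415/2)x^4 + 531x^3 + 789x^2 + 604x + 192
E_{2} (E_{2} + D) f = (7/2)x^6 + 105x^5 + (2095/2)x^4 + 5271x^3 + 14835x^2 + 22484x + 14364
D (E_{2} + D) f = 21x^5 + 315x^4 + 830x^3 + 1593x^2 + 1578x + 604
(E_{2} + D) (E_{2} + D) f = (7/2)x^6 + 126x^5 + (2725/2)x^4 + 6101x^3 + 16428x^2 + 24062x + 14968

the result is g(x) = (7/2)x^6 + 126x^5 + (2725/2)x^4 + 6101x^3 + 16428x^2 + 24062x + 14968


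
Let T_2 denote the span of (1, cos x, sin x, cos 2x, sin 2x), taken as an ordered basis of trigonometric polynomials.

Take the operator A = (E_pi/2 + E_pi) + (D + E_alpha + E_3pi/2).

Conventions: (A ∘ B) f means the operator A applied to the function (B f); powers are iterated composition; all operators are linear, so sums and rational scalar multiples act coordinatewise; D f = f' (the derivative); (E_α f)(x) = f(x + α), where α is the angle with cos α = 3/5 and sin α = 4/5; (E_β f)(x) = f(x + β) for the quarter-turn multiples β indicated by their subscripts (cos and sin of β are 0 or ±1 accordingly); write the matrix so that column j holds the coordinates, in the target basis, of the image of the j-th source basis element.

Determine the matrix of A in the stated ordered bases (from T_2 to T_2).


image of 1: 4
image of cos x: -(2/5)cos x - (9/5)sin x
image of sin x: (9/5)cos x - (2/5)sin x
image of cos 2x: -(32/25)cos 2x - (74/25)sin 2x
image of sin 2x: (74/25)cos 2x - (32/25)sin 2x
each image's coordinates form column j of the matrix

the matrix is [[4, 0, 0, 0, 0]; [0, -2/5, 9/5, 0, 0]; [0, -9/5, -2/5, 0, 0]; [0, 0, 0, -32/25, 74/25]; [0, 0, 0, -74/25, -32/25]] (rows listed top to bottom)


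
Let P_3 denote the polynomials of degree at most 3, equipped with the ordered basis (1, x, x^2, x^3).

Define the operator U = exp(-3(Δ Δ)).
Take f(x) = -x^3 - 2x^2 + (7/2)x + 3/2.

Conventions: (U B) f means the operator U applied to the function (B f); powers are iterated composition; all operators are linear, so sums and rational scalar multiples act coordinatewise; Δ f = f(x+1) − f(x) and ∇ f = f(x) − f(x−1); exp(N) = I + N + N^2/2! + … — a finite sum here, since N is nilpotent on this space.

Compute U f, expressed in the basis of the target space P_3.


the image equals g(x) = -x^3 - 2x^2 + (43/2)x + 63/2

order-1 term: 18x + 30
the series for exp(-3(Δ Δ)) f terminates at order 1
exp(-3(Δ Δ)) f = -x^3 - 2x^2 + (43/2)x + 63/2


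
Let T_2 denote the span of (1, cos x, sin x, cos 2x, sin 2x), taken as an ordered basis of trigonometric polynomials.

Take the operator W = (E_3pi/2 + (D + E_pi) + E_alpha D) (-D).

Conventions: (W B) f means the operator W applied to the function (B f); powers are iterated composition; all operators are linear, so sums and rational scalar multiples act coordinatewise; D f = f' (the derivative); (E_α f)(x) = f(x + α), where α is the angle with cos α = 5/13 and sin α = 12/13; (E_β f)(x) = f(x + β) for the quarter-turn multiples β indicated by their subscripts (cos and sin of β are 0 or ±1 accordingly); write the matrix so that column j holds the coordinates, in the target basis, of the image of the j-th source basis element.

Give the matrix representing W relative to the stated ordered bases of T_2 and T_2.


the matrix is [[0, 0, 0, 0, 0]; [0, 5/13, 25/13, 0, 0]; [0, -25/13, 5/13, 0, 0]; [0, 0, 0, 200/169, 480/169]; [0, 0, 0, -480/169, 200/169]] (rows listed top to bottom)

image of 1: 0
image of cos x: (5/13)cos x - (25/13)sin x
image of sin x: (25/13)cos x + (5/13)sin x
image of cos 2x: (200/169)cos 2x - (480/169)sin 2x
image of sin 2x: (480/169)cos 2x + (200/169)sin 2x
each image's coordinates form column j of the matrix


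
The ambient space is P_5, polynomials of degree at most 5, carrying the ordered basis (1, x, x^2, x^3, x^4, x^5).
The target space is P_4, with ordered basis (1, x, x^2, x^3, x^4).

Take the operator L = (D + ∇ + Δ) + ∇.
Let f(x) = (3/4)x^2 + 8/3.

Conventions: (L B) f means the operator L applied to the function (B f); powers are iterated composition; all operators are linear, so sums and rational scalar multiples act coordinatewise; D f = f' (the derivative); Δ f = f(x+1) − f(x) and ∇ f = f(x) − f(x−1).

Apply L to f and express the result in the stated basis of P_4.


D f = (3/2)x
∇ f = (3/2)x - 3/4
Δ f = (3/2)x + 3/4
(D + ∇ + Δ) f = (9/2)x
∇ f = (3/2)x - 3/4
((D + ∇ + Δ) + ∇) f = 6x - 3/4

the image equals g(x) = 6x - 3/4


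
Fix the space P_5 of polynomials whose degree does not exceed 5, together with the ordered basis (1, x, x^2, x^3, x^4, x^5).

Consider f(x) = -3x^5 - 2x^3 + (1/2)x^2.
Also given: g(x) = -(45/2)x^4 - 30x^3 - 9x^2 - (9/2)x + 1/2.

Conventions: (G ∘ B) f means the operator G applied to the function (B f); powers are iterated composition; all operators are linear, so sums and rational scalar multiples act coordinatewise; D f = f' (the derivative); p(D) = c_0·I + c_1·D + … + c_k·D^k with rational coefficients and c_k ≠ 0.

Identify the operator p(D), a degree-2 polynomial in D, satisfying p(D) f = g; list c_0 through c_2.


D^0 f = -3x^5 - 2x^3 + (1/2)x^2
D^1 f = -15x^4 - 6x^2 + x
D^2 f = -60x^3 - 12x + 1
matching coefficients of g against c_0 f + c_1 Df + … from the top degree down determines the c_i
solution: c_0 = 0, c_1 = 3/2, c_2 = 1/2

p(D) = (3/2)·D + (1/2)·D^2, i.e. c_0 = 0, c_1 = 3/2, c_2 = 1/2


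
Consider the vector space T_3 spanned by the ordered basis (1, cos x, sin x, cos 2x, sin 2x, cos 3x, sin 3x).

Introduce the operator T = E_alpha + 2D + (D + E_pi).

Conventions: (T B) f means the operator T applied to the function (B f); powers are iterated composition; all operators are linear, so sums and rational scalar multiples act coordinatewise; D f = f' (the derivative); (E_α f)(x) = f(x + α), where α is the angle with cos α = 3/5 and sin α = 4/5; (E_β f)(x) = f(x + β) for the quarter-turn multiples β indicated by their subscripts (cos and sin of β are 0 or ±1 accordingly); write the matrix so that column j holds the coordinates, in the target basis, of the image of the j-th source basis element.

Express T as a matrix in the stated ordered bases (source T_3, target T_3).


image of 1: 2
image of cos x: -(2/5)cos x - (19/5)sin x
image of sin x: (19/5)cos x - (2/5)sin x
image of cos 2x: (18/25)cos 2x - (174/25)sin 2x
image of sin 2x: (174/25)cos 2x + (18/25)sin 2x
image of cos 3x: -(242/125)cos 3x - (1169/125)sin 3x
image of sin 3x: (1169/125)cos 3x - (242/125)sin 3x
each image's coordinates form column j of the matrix

the matrix is [[2, 0, 0, 0, 0, 0, 0]; [0, -2/5, 19/5, 0, 0, 0, 0]; [0, -19/5, -2/5, 0, 0, 0, 0]; [0, 0, 0, 18/25, 174/25, 0, 0]; [0, 0, 0, -174/25, 18/25, 0, 0]; [0, 0, 0, 0, 0, -242/125, 1169/125]; [0, 0, 0, 0, 0, -1169/125, -242/125]] (rows listed top to bottom)


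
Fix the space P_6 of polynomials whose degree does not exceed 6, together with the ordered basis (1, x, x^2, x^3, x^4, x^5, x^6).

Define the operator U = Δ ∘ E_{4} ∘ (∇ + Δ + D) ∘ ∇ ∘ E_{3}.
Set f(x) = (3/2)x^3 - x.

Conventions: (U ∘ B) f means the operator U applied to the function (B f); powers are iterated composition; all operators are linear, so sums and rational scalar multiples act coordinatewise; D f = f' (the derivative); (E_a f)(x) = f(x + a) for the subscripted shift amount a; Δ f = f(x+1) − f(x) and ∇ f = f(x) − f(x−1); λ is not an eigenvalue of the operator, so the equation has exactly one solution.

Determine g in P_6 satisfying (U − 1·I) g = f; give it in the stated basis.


the image equals g(x) = -(3/2)x^3 + x - 27

write g with unknown coordinates in the stated basis and equate coefficients in (U − 1·I) g = f
solving from the highest basis element down gives g = -(3/2)x^3 + x - 27
check: U g = -27
so U g − 1·g = (3/2)x^3 - x = f ✓


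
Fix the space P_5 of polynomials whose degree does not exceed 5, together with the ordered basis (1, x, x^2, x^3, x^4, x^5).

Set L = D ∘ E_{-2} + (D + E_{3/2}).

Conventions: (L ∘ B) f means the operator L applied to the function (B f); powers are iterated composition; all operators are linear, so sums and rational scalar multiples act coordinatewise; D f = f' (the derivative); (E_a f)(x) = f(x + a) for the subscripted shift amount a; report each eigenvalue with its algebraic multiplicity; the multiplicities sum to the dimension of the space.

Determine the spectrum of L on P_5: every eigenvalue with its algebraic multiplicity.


image of 1: 1
image of x: x + 7/2
image of x^2: x^2 + 7x - 7/4
image of x^3: x^3 + (21/2)x^2 - (21/4)x + 123/8
image of x^4: x^4 + 14x^3 - (21/2)x^2 + (123/2)x - 431/16
image of x^5: x^5 + (35/2)x^4 - (35/2)x^3 + (615/4)x^2 - (2155/16)x + 2803/32
the matrix is upper triangular; its diagonal is (1, 1, 1, 1, 1, 1)
for a triangular matrix the eigenvalues are the diagonal entries, with algebraic multiplicity their repetition count

λ = 1 (multiplicity 6)


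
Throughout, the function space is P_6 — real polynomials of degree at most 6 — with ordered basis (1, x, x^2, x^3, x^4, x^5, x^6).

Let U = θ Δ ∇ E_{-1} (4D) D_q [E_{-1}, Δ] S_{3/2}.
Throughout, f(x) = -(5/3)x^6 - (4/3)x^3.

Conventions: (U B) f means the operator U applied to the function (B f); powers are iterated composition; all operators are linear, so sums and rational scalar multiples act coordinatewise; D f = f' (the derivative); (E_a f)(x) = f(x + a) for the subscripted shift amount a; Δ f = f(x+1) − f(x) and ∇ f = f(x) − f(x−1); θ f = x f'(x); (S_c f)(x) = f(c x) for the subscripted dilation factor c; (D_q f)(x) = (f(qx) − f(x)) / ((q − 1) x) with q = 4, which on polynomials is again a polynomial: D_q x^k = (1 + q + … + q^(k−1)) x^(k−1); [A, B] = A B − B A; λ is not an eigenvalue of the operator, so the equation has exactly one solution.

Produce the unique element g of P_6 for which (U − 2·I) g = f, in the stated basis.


the result is g(x) = (5/6)x^6 + (2/3)x^3

write g with unknown coordinates in the stated basis and equate coefficients in (U − 2·I) g = f
solving from the highest basis element down gives g = (5/6)x^6 + (2/3)x^3
check: U g = 0
so U g − 2·g = -(5/3)x^6 - (4/3)x^3 = f ✓


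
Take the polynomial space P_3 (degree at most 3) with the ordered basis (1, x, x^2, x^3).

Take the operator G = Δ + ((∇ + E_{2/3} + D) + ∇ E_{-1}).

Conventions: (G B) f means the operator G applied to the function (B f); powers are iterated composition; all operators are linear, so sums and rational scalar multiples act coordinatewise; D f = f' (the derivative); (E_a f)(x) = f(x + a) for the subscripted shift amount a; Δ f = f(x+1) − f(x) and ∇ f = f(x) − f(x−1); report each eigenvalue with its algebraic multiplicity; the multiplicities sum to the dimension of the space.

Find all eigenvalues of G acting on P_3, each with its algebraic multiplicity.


λ = 1 (multiplicity 4)

image of 1: 1
image of x: x + 14/3
image of x^2: x^2 + (28/3)x - 23/9
image of x^3: x^3 + 14x^2 - (23/3)x + 251/27
the matrix is upper triangular; its diagonal is (1, 1, 1, 1)
for a triangular matrix the eigenvalues are the diagonal entries, with algebraic multiplicity their repetition count


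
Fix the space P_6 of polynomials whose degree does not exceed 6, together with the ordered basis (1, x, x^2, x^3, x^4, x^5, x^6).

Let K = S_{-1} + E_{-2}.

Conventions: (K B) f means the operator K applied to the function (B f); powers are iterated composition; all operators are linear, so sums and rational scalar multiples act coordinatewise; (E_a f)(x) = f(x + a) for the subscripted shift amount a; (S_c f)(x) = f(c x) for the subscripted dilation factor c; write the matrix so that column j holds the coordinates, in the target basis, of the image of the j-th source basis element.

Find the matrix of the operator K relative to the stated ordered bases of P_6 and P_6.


the matrix is [[2, -2, 4, -8, 16, -32, 64]; [0, 0, -4, 12, -32, 80, -192]; [0, 0, 2, -6, 24, -80, 240]; [0, 0, 0, 0, -8, 40, -160]; [0, 0, 0, 0, 2, -10, 60]; [0, 0, 0, 0, 0, 0, -12]; [0, 0, 0, 0, 0, 0, 2]] (rows listed top to bottom)

image of 1: 2
image of x: -2
image of x^2: 2x^2 - 4x + 4
image of x^3: -6x^2 + 12x - 8
image of x^4: 2x^4 - 8x^3 + 24x^2 - 32x + 16
image of x^5: -10x^4 + 40x^3 - 80x^2 + 80x - 32
image of x^6: 2x^6 - 12x^5 + 60x^4 - 160x^3 + 240x^2 - 192x + 64
each image's coordinates form column j of the matrix


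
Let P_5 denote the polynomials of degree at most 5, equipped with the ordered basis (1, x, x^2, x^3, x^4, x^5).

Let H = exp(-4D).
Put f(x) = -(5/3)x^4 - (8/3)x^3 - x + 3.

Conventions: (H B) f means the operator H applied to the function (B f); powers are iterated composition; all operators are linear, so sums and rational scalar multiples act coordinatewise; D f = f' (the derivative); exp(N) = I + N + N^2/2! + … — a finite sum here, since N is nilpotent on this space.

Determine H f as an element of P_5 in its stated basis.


order-1 term: (80/3)x^3 + 32x^2 + 4
order-2 term: -160x^2 - 128x
order-3 term: (1280/3)x + 512/3
order-4 term: -1280/3
the series for exp(-4D) f terminates at order 4
exp(-4D) f = -(5/3)x^4 + 24x^3 - 128x^2 + (893/3)x - 249

the image equals g(x) = -(5/3)x^4 + 24x^3 - 128x^2 + (893/3)x - 249


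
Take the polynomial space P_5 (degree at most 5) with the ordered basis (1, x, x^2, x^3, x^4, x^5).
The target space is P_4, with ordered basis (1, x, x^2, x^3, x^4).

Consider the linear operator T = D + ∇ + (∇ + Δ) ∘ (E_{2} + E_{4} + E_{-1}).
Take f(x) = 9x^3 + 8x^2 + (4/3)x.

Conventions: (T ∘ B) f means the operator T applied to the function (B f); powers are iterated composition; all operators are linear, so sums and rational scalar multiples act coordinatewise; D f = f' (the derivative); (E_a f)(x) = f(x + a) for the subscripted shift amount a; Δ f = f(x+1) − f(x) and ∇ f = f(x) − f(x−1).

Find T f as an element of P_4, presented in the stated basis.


g(x) = 216x^2 + 641x + 4079/3

D f = 27x^2 + 16x + 4/3
∇ f = 27x^2 - 11x + 7/3
E_{2} f = 9x^3 + 62x^2 + (424/3)x + 320/3
E_{4} f = 9x^3 + 116x^2 + (1492/3)x + 2128/3
E_{-1} f = 9x^3 - 19x^2 + (37/3)x - 7/3
(E_{2} + E_{4} + E_{-1}) f = 27x^3 + 159x^2 + 651x + 2441/3
∇ (E_{2} + E_{4} + E_{-1}) f = 81x^2 + 237x + 519
Δ (E_{2} + E_{4} + E_{-1}) f = 81x^2 + 399x + 837
(∇ + Δ) (E_{2} + E_{4} + E_{-1}) f = 162x^2 + 636x + 1356
(D + ∇ + (∇ + Δ) ∘ (E_{2} + E_{4} + E_{-1})) f = 216x^2 + 641x + 4079/3


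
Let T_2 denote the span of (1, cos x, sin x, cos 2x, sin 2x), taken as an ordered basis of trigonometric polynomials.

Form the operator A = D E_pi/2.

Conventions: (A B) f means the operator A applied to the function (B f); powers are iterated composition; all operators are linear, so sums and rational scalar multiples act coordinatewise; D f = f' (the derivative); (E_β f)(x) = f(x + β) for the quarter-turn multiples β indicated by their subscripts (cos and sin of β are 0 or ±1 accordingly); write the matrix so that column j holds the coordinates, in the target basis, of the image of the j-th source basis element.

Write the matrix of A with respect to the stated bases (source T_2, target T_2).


image of 1: 0
image of cos x: -cos x
image of sin x: -sin x
image of cos 2x: 2sin 2x
image of sin 2x: -2cos 2x
each image's coordinates form column j of the matrix

the matrix is [[0, 0, 0, 0, 0]; [0, -1, 0, 0, 0]; [0, 0, -1, 0, 0]; [0, 0, 0, 0, -2]; [0, 0, 0, 2, 0]] (rows listed top to bottom)


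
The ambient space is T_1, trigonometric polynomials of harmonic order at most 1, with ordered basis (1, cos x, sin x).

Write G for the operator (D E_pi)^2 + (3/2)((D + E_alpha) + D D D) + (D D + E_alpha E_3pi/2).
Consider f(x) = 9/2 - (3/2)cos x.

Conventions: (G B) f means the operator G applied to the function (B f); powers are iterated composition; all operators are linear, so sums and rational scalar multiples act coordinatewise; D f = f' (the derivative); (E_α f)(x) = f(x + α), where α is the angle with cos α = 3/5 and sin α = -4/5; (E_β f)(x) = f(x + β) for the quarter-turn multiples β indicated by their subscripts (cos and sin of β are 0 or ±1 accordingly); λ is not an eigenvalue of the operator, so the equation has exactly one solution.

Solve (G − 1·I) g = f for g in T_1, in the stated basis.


write g with unknown coordinates in the stated basis and equate coefficients in (G − 1·I) g = f
solving from the highest basis element down gives g = 3 + (87/233)cos x + (54/233)sin x
check: G g = 15/2 - (525/466)cos x + (54/233)sin x
so G g − 1·g = 9/2 - (3/2)cos x = f ✓

the result is g(x) = 3 + (87/233)cos x + (54/233)sin x


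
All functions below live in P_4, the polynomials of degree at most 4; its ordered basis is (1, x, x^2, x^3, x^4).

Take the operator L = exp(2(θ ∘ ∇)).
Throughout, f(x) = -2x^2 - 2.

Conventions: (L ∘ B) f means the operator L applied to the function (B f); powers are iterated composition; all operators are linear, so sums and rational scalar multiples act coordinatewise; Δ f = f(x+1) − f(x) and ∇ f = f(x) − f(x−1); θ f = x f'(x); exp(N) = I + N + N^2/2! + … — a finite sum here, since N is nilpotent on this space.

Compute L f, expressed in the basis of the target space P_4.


g(x) = -2x^2 - 8x - 2

order-1 term: -8x
the series for exp(2(θ ∘ ∇)) f terminates at order 1
exp(2(θ ∘ ∇)) f = -2x^2 - 8x - 2


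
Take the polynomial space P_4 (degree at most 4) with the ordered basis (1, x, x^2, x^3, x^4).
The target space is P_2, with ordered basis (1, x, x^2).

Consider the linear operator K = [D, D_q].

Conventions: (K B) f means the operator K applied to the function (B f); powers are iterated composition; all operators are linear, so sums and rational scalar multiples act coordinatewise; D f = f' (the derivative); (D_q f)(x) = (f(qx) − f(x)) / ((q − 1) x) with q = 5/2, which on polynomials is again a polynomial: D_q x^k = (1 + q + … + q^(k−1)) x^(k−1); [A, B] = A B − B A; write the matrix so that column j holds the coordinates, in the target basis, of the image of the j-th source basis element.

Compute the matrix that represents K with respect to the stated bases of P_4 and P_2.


image of 1: 0
image of x: 0
image of x^2: 3/2
image of x^3: 9x
image of x^4: (297/8)x^2
each image's coordinates form column j of the matrix

the matrix is [[0, 0, 3/2, 0, 0]; [0, 0, 0, 9, 0]; [0, 0, 0, 0, 297/8]] (rows listed top to bottom)


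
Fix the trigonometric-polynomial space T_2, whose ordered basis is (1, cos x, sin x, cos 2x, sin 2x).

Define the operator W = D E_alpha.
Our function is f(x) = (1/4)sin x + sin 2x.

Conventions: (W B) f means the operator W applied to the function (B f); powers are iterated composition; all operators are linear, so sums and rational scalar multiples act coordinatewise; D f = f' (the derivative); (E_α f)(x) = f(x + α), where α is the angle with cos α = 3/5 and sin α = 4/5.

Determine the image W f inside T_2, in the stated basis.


the result is g(x) = (3/20)cos x - (1/5)sin x - (14/25)cos 2x - (48/25)sin 2x

E_alpha f = (1/5)cos x + (3/20)sin x + (24/25)cos 2x - (7/25)sin 2x
D E_alpha f = (3/20)cos x - (1/5)sin x - (14/25)cos 2x - (48/25)sin 2x


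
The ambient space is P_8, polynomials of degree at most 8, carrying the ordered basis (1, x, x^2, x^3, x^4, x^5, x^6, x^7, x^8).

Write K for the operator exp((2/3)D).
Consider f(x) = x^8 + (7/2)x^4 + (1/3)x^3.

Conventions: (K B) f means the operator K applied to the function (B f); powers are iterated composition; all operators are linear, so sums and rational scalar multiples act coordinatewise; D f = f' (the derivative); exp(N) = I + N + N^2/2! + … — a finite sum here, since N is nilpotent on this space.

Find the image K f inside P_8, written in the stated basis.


g(x) = x^8 + (16/3)x^7 + (112/9)x^6 + (448/27)x^5 + (2807/162)x^4 + (4141/243)x^3 + (9082/729)x^2 + (11068/2187)x + 5440/6561

order-1 term: (16/3)x^7 + (28/3)x^3 + (2/3)x^2
order-2 term: (112/9)x^6 + (28/3)x^2 + (4/9)x
order-3 term: (448/27)x^5 + (112/27)x + 8/81
order-4 term: (1120/81)x^4 + 56/81
order-5 term: (1792/243)x^3
order-6 term: (1792/729)x^2
order-7 term: (1024/2187)x
order-8 term: 256/6561
the series for exp((2/3)D) f terminates at order 8
exp((2/3)D) f = x^8 + (16/3)x^7 + (112/9)x^6 + (448/27)x^5 + (2807/162)x^4 + (4141/243)x^3 + (9082/729)x^2 + (11068/2187)x + 5440/6561


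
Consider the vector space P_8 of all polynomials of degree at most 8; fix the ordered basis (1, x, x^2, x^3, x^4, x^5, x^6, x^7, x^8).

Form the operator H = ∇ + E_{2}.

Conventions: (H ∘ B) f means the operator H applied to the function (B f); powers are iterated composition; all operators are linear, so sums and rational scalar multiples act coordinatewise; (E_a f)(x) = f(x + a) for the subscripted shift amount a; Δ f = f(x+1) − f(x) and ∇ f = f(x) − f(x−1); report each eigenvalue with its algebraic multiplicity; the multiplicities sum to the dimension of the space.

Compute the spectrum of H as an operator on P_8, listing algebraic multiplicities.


λ = 1 (multiplicity 9)

image of 1: 1
image of x: x + 3
image of x^2: x^2 + 6x + 3
image of x^3: x^3 + 9x^2 + 9x + 9
image of x^4: x^4 + 12x^3 + 18x^2 + 36x + 15
image of x^5: x^5 + 15x^4 + 30x^3 + 90x^2 + 75x + 33
image of x^6: x^6 + 18x^5 + 45x^4 + 180x^3 + 225x^2 + 198x + 63
image of x^7: x^7 + 21x^6 + 63x^5 + 315x^4 + 525x^3 + 693x^2 + 441x + 129
image of x^8: x^8 + 24x^7 + 84x^6 + 504x^5 + 1050x^4 + 1848x^3 + 1764x^2 + 1032x + 255
the matrix is upper triangular; its diagonal is (1, 1, 1, 1, 1, 1, 1, 1, 1)
for a triangular matrix the eigenvalues are the diagonal entries, with algebraic multiplicity their repetition count


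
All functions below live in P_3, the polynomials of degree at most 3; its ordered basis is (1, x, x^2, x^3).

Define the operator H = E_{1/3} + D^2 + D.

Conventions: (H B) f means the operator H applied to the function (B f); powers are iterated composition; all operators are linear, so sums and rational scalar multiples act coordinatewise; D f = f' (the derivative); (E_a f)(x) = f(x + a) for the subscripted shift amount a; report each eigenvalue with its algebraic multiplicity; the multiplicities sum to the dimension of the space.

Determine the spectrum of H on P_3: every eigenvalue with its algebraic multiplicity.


image of 1: 1
image of x: x + 4/3
image of x^2: x^2 + (8/3)x + 19/9
image of x^3: x^3 + 4x^2 + (19/3)x + 1/27
the matrix is upper triangular; its diagonal is (1, 1, 1, 1)
for a triangular matrix the eigenvalues are the diagonal entries, with algebraic multiplicity their repetition count

λ = 1 (multiplicity 4)
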